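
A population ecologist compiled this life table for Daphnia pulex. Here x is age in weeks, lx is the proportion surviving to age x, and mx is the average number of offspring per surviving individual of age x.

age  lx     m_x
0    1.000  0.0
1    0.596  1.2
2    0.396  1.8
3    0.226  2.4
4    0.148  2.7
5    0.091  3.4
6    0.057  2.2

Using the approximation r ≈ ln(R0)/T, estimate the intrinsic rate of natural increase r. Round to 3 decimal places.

0.377

R0 = Σ lx·mx = 0 + 0.7152 + 0.7128 + 0.5424 + 0.3996 + 0.3094 + 0.1254 = 2.8048
Σ x·lx·mx = 7.6658; T = 7.6658/2.8048 = 2.7331…
r ≈ ln(R0)/T = ln(2.8048)/2.7331… = 0.37735… → 0.377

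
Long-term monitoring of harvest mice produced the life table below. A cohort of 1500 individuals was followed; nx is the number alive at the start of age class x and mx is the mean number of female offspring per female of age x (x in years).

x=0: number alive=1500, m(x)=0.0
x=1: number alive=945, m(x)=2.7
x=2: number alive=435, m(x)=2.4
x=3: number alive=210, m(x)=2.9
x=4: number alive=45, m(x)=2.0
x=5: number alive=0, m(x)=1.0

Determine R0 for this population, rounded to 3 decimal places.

2.863

lx = nx/n0 = nx/1500: 1, 0.63, 0.29, 0.14, 0.03, 0
lx·mx by age: 0, 1.701, 0.696, 0.406, 0.06, 0
R0 = Σ lx·mx = 2.863 → 2.863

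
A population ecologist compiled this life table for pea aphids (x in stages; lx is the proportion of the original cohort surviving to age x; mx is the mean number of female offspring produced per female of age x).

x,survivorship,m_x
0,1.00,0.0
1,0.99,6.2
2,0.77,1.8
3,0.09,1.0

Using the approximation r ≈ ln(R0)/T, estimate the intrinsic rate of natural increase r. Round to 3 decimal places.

R0 = Σ lx·mx = 0 + 6.138 + 1.386 + 0.09 = 7.614
Σ x·lx·mx = 9.18; T = 9.18/7.614 = 1.20567…
r ≈ ln(R0)/T = ln(7.614)/1.20567… = 1.6837… → 1.684

1.684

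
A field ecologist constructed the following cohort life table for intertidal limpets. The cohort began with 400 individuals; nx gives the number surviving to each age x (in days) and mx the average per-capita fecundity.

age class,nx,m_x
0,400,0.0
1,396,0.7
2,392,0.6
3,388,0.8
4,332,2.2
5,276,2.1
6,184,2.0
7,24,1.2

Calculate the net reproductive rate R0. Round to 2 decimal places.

6.32

lx = nx/n0 = nx/400: 1, 0.99, 0.98, 0.97, 0.83, 0.69, 0.46, 0.06
lx·mx by age: 0, 0.693, 0.588, 0.776, 1.826, 1.449, 0.92, 0.072
R0 = Σ lx·mx = 6.324 → 6.32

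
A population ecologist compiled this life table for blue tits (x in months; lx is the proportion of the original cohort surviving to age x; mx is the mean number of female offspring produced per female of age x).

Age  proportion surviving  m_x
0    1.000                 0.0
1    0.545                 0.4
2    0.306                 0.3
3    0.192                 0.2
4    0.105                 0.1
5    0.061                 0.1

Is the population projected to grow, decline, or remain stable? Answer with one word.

R0 = Σ lx·mx = 0 + 0.218 + 0.0918 + 0.0384 + 0.0105 + 0.0061 = 0.3648
R0 < 1, so the population is declining.

declining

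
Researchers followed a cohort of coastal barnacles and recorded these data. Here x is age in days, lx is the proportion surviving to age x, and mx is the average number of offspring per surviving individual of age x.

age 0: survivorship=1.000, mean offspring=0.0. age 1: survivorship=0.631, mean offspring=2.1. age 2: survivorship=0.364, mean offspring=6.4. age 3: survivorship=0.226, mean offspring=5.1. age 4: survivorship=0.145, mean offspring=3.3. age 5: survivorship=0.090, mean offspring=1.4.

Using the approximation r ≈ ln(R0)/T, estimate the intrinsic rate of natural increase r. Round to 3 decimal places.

R0 = Σ lx·mx = 0 + 1.3251 + 2.3296 + 1.1526 + 0.4785 + 0.126 = 5.4118
Σ x·lx·mx = 11.9861; T = 11.9861/5.4118 = 2.21481…
r ≈ ln(R0)/T = ln(5.4118)/2.21481… = 0.76241… → 0.762

0.762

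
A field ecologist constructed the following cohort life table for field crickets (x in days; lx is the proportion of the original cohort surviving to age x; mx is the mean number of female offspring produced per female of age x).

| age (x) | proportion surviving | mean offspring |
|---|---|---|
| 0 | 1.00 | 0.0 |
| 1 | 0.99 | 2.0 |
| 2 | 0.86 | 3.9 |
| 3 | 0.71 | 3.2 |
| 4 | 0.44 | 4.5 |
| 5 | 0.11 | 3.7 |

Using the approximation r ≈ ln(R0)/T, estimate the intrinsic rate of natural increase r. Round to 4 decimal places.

0.9035

R0 = Σ lx·mx = 0 + 1.98 + 3.354 + 2.272 + 1.98 + 0.407 = 9.993
Σ x·lx·mx = 25.459; T = 25.459/9.993 = 2.54768…
r ≈ ln(R0)/T = ln(9.993)/2.54768… = 0.903521… → 0.9035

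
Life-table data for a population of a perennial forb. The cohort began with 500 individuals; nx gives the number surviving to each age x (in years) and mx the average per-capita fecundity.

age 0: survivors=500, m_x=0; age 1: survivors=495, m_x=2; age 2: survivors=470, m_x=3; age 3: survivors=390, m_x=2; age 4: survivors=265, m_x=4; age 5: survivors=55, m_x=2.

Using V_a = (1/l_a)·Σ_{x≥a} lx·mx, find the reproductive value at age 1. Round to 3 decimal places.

lx = nx/n0 = nx/500: 1, 0.99, 0.94, 0.78, 0.53, 0.11
lx·mx for x ≥ 1: 1.98, 2.82, 1.56, 2.12, 0.22 → sum = 8.7
V_1 = 8.7 / l_1 = 8.7 / 0.99 = 8.787879… → 8.788

8.788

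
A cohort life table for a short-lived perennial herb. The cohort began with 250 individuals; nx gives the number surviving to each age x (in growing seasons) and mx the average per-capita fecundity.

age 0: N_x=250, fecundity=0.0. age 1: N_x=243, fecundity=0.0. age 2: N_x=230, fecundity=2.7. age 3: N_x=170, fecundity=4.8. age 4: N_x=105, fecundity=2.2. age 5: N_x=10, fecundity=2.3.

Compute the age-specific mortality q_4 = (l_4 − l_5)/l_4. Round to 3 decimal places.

lx = nx/n0 = nx/250: 1, 0.972, 0.92, 0.68, 0.42, 0.04
q_4 = (l_4 − l_5) / l_4 = (0.42 − 0.04) / 0.42
     = 0.38 / 0.42 = 0.904762… → 0.905

0.905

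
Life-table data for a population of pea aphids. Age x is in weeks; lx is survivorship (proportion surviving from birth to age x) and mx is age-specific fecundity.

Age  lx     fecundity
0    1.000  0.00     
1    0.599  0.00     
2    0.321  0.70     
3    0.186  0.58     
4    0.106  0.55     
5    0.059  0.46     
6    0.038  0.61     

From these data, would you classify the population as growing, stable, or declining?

R0 = Σ lx·mx = 0 + 0 + 0.2247 + 0.10788 + 0.0583 + 0.02714 + 0.02318 = 0.4412
R0 < 1, so the population is declining.

declining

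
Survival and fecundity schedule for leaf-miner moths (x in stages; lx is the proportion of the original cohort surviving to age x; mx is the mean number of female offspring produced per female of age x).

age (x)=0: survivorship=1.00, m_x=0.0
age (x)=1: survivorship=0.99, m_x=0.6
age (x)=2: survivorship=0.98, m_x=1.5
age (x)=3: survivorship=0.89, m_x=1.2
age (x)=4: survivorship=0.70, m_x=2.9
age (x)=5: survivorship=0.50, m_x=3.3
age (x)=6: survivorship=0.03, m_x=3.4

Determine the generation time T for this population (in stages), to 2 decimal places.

3.43

lx·mx: 0, 0.594, 1.47, 1.068, 2.03, 1.65, 0.102 → R0 = 6.914
x·lx·mx: 0, 0.594, 2.94, 3.204, 8.12, 8.25, 0.612 → Σ = 23.72
T = 23.72 / 6.914 = 3.43072… → 3.43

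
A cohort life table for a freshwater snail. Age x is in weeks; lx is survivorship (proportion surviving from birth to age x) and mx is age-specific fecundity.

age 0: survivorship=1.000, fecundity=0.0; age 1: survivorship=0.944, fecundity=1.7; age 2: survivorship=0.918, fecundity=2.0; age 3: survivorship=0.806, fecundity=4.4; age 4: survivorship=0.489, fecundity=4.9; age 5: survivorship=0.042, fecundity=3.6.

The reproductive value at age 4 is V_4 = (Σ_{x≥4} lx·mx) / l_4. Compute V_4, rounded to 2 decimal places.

5.21

lx·mx for x ≥ 4: 2.3961, 0.1512 → sum = 2.5473
V_4 = 2.5473 / l_4 = 2.5473 / 0.489 = 5.209202… → 5.21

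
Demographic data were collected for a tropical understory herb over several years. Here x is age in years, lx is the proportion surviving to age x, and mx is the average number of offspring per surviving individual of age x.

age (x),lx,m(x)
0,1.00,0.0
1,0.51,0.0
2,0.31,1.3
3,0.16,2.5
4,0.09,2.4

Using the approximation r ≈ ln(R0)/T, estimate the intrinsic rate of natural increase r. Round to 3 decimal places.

R0 = Σ lx·mx = 0 + 0 + 0.403 + 0.4 + 0.216 = 1.019
Σ x·lx·mx = 2.87; T = 2.87/1.019 = 2.81649…
r ≈ ln(R0)/T = ln(1.019)/2.81649… = 0.00668… → 0.007

0.007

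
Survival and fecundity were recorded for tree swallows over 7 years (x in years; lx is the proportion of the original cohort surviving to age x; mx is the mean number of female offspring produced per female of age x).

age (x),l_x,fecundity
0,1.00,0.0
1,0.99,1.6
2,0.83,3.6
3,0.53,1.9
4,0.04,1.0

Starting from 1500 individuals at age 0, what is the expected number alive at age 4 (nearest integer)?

60

Expected survivors = N0 · l_4 = 1500 × 0.04 = 60 → 60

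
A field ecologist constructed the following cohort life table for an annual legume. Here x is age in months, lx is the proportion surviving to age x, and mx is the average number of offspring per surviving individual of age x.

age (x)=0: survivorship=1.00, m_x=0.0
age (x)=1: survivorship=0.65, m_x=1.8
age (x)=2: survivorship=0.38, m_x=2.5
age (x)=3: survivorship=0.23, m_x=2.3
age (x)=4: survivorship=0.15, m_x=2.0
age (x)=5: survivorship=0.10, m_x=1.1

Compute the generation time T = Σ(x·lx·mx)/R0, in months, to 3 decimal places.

2.094

lx·mx: 0, 1.17, 0.95, 0.529, 0.3, 0.11 → R0 = 3.059
x·lx·mx: 0, 1.17, 1.9, 1.587, 1.2, 0.55 → Σ = 6.407
T = 6.407 / 3.059 = 2.094475… → 2.094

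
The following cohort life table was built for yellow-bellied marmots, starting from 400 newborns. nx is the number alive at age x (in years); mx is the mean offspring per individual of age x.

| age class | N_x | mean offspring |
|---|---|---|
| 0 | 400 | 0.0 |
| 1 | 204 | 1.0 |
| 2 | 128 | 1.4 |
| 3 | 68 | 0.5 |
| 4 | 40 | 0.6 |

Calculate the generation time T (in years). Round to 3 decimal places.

1.723

lx = nx/n0 = nx/400: 1, 0.51, 0.32, 0.17, 0.1
lx·mx: 0, 0.51, 0.448, 0.085, 0.06 → R0 = 1.103
x·lx·mx: 0, 0.51, 0.896, 0.255, 0.24 → Σ = 1.901
T = 1.901 / 1.103 = 1.723481… → 1.723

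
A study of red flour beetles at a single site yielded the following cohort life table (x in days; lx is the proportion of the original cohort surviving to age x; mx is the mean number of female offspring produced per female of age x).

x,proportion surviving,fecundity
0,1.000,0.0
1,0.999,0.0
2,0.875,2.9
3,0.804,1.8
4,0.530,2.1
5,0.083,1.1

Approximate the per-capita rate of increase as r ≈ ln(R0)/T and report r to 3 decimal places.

0.596

R0 = Σ lx·mx = 0 + 0 + 2.5375 + 1.4472 + 1.113 + 0.0913 = 5.189
Σ x·lx·mx = 14.3251; T = 14.3251/5.189 = 2.76067…
r ≈ ln(R0)/T = ln(5.189)/2.76067… = 0.59643… → 0.596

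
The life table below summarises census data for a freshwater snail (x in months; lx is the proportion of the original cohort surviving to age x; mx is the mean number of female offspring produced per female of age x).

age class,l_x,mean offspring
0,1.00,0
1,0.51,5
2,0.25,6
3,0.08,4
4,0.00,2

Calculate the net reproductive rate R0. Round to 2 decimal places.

4.37

lx·mx by age: 0, 2.55, 1.5, 0.32, 0
R0 = Σ lx·mx = 4.37 → 4.37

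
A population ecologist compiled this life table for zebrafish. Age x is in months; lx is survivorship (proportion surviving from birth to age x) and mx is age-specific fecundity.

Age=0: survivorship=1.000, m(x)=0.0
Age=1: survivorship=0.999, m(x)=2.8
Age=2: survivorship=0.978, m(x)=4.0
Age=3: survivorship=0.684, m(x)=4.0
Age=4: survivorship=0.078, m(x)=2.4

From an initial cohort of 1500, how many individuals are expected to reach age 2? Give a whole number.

1467

Expected survivors = N0 · l_2 = 1500 × 0.978 = 1467 → 1467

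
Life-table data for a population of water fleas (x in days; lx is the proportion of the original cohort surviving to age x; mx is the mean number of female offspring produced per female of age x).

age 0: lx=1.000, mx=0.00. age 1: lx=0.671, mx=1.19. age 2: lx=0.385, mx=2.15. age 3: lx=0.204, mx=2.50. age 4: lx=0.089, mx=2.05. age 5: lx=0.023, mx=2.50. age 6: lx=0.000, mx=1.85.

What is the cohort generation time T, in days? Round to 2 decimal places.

lx·mx: 0, 0.79849, 0.82775, 0.51, 0.18245, 0.0575, 0 → R0 = 2.37619
x·lx·mx: 0, 0.79849, 1.6555, 1.53, 0.7298, 0.2875, 0 → Σ = 5.00129
T = 5.00129 / 2.37619 = 2.104752… → 2.10

2.10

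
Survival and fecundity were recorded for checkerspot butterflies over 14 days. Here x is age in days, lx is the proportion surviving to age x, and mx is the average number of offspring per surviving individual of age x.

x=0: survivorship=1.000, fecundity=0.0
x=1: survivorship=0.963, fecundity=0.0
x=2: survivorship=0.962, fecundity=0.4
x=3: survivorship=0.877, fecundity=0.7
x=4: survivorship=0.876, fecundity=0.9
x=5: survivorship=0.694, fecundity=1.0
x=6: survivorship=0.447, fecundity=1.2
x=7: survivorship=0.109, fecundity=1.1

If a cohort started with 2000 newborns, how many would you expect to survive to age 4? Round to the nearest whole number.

1752

Expected survivors = N0 · l_4 = 2000 × 0.876 = 1752 → 1752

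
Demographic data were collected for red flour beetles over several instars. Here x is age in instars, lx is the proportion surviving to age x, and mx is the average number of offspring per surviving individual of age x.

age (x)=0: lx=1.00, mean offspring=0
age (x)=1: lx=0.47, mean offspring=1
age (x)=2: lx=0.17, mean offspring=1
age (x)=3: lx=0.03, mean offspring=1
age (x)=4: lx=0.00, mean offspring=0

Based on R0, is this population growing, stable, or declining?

R0 = Σ lx·mx = 0 + 0.47 + 0.17 + 0.03 + 0 = 0.67
R0 < 1, so the population is declining.

declining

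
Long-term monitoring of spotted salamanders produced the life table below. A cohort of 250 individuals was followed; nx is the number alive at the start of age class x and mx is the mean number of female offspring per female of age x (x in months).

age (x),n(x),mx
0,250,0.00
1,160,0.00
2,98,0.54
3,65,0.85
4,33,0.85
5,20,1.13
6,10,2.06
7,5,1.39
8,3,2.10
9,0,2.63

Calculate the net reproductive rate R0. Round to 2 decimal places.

0.77

lx = nx/n0 = nx/250: 1, 0.64, 0.392, 0.26, 0.132, 0.08, 0.04, 0.02, 0.012, 0
lx·mx by age: 0, 0, 0.21168, 0.221, 0.1122, 0.0904, 0.0824, 0.0278, 0.0252, 0
R0 = Σ lx·mx = 0.77068 → 0.77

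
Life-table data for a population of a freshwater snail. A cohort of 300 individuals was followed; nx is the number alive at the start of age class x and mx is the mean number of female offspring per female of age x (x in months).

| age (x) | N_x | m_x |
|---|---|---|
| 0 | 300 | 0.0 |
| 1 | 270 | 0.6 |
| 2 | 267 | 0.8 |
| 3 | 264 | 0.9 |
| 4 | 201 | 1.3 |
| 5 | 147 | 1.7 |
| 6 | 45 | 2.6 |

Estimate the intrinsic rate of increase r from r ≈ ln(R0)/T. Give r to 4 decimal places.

0.4101

lx = nx/n0 = nx/300: 1, 0.9, 0.89, 0.88, 0.67, 0.49, 0.15
R0 = Σ lx·mx = 0 + 0.54 + 0.712 + 0.792 + 0.871 + 0.833 + 0.39 = 4.138
Σ x·lx·mx = 14.329; T = 14.329/4.138 = 3.46278…
r ≈ ln(R0)/T = ln(4.138)/3.46278… = 0.410136… → 0.4101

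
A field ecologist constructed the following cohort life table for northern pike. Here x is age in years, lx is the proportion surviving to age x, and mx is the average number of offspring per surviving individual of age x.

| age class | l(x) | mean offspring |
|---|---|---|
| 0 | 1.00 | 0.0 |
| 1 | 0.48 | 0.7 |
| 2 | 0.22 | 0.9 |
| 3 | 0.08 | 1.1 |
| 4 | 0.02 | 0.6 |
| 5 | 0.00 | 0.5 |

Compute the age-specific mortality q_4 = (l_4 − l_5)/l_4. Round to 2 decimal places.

q_4 = (l_4 − l_5) / l_4 = (0.02 − 0) / 0.02
     = 0.02 / 0.02 = 1 → 1.00

1.00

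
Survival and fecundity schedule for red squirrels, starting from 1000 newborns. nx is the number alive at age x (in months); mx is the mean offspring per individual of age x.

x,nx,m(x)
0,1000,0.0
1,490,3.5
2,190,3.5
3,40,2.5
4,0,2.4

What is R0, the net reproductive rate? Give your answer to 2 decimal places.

2.48

lx = nx/n0 = nx/1000: 1, 0.49, 0.19, 0.04, 0
lx·mx by age: 0, 1.715, 0.665, 0.1, 0
R0 = Σ lx·mx = 2.48 → 2.48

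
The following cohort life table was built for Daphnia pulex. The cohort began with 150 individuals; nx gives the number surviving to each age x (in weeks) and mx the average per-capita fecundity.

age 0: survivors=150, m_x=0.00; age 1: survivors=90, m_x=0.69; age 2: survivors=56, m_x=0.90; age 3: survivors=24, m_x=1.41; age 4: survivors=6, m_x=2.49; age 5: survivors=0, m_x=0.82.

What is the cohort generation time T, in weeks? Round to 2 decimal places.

lx = nx/n0 = nx/150: 1, 0.6, 0.37333…, 0.16, 0.04, 0
lx·mx: 0, 0.414, 0.336…, 0.2256, 0.0996, 0 → R0 = 1.0752…
x·lx·mx: 0, 0.414, 0.672…, 0.6768, 0.3984, 0 → Σ = 2.1612…
T = 2.1612… / 1.0752… = 2.010045… → 2.01

2.01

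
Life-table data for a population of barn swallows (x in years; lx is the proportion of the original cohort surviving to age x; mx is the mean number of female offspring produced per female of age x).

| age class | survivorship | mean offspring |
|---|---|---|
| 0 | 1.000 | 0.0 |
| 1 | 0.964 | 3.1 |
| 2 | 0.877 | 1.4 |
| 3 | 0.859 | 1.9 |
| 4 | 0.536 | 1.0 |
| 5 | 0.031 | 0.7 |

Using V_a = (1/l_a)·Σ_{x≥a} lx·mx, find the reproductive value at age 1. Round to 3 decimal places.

lx·mx for x ≥ 1: 2.9884, 1.2278, 1.6321, 0.536, 0.0217 → sum = 6.406
V_1 = 6.406 / l_1 = 6.406 / 0.964 = 6.645228… → 6.645

6.645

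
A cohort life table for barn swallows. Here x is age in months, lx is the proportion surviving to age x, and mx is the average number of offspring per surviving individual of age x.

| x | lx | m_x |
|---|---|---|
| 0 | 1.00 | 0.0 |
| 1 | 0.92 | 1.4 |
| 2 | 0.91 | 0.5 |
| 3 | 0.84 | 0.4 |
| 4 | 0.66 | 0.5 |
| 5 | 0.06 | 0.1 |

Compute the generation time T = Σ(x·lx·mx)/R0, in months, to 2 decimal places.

lx·mx: 0, 1.288, 0.455, 0.336, 0.33, 0.006 → R0 = 2.415
x·lx·mx: 0, 1.288, 0.91, 1.008, 1.32, 0.03 → Σ = 4.556
T = 4.556 / 2.415 = 1.886542… → 1.89

1.89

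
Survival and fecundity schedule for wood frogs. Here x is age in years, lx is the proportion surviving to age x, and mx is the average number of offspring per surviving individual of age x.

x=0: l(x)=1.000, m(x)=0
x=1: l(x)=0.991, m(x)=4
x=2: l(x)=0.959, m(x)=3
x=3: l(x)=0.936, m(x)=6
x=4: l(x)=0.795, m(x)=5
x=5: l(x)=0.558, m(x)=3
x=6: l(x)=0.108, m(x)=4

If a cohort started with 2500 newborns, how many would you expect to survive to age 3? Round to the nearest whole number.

Expected survivors = N0 · l_3 = 2500 × 0.936 = 2340 → 2340

2340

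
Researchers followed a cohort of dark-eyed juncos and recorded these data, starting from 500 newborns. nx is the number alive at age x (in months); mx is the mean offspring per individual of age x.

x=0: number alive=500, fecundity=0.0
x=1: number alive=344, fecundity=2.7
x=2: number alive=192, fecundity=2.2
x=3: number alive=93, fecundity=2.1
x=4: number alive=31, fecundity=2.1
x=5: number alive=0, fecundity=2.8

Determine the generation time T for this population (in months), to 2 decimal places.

lx = nx/n0 = nx/500: 1, 0.688, 0.384, 0.186, 0.062, 0
lx·mx: 0, 1.8576, 0.8448, 0.3906, 0.1302, 0 → R0 = 3.2232
x·lx·mx: 0, 1.8576, 1.6896, 1.1718, 0.5208, 0 → Σ = 5.2398
T = 5.2398 / 3.2232 = 1.625652… → 1.63

1.63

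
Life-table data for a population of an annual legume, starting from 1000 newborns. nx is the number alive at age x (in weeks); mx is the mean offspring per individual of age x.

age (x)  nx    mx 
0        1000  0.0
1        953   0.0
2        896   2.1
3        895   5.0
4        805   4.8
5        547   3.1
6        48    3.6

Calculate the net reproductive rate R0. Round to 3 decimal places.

12.089

lx = nx/n0 = nx/1000: 1, 0.953, 0.896, 0.895, 0.805, 0.547, 0.048
lx·mx by age: 0, 0, 1.8816, 4.475, 3.864, 1.6957, 0.1728
R0 = Σ lx·mx = 12.0891 → 12.089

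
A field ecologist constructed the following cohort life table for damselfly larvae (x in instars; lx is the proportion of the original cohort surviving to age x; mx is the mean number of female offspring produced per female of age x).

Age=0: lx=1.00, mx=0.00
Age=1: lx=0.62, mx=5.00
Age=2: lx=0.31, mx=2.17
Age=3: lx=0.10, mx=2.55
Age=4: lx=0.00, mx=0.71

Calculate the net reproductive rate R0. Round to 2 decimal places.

lx·mx by age: 0, 3.1, 0.6727, 0.255, 0
R0 = Σ lx·mx = 4.0277 → 4.03

4.03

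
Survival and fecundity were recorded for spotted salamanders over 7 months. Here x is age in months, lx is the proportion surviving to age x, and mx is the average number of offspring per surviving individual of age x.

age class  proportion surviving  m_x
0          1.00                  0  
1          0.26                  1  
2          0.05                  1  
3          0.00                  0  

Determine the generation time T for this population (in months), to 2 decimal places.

1.16

lx·mx: 0, 0.26, 0.05, 0 → R0 = 0.31
x·lx·mx: 0, 0.26, 0.1, 0 → Σ = 0.36
T = 0.36 / 0.31 = 1.16129… → 1.16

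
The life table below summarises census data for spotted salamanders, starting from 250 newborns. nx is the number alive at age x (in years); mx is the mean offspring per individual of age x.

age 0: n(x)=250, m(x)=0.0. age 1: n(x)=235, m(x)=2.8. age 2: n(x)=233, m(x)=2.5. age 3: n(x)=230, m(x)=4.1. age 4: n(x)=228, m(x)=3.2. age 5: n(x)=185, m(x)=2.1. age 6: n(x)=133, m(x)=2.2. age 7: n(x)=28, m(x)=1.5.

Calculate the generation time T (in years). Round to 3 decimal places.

lx = nx/n0 = nx/250: 1, 0.94, 0.932, 0.92, 0.912, 0.74, 0.532, 0.112
lx·mx: 0, 2.632, 2.33, 3.772, 2.9184, 1.554, 1.1704, 0.168 → R0 = 14.5448
x·lx·mx: 0, 2.632, 4.66, 11.316, 11.6736, 7.77, 7.0224, 1.176 → Σ = 46.25
T = 46.25 / 14.5448 = 3.179831… → 3.180

3.180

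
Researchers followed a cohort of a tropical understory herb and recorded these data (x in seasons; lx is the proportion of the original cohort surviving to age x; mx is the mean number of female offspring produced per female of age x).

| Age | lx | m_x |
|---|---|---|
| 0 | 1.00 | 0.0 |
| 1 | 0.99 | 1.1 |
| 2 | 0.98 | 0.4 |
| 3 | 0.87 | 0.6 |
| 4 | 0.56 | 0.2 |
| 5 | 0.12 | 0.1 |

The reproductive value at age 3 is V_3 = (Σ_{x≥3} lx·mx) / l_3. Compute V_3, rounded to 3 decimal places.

0.743

lx·mx for x ≥ 3: 0.522, 0.112, 0.012 → sum = 0.646
V_3 = 0.646 / l_3 = 0.646 / 0.87 = 0.742529… → 0.743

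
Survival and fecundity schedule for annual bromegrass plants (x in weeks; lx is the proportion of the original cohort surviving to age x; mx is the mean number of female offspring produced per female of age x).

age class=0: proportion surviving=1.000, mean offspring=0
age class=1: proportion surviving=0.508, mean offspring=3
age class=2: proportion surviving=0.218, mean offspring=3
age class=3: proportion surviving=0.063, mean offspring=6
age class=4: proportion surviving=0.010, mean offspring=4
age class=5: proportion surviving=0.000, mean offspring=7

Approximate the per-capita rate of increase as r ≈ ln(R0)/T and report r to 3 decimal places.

0.600

R0 = Σ lx·mx = 0 + 1.524 + 0.654 + 0.378 + 0.04 + 0 = 2.596
Σ x·lx·mx = 4.126; T = 4.126/2.596 = 1.58937…
r ≈ ln(R0)/T = ln(2.596)/1.58937… = 0.60022… → 0.600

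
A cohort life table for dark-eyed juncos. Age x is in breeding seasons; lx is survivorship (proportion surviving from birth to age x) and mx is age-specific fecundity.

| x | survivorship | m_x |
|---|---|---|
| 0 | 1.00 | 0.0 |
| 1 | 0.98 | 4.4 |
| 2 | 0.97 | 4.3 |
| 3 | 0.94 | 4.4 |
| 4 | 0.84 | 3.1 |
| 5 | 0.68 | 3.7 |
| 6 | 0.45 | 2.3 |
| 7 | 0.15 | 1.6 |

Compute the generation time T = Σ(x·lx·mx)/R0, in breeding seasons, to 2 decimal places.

lx·mx: 0, 4.312, 4.171, 4.136, 2.604, 2.516, 1.035, 0.24 → R0 = 19.014
x·lx·mx: 0, 4.312, 8.342, 12.408, 10.416, 12.58, 6.21, 1.68 → Σ = 55.948
T = 55.948 / 19.014 = 2.942463… → 2.94

2.94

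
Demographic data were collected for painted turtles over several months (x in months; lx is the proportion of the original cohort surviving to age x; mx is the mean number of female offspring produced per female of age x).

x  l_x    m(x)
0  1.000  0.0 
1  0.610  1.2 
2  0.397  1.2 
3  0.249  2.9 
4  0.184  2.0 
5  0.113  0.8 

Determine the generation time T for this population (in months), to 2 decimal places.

lx·mx: 0, 0.732, 0.4764, 0.7221, 0.368, 0.0904 → R0 = 2.3889
x·lx·mx: 0, 0.732, 0.9528, 2.1663, 1.472, 0.452 → Σ = 5.7751
T = 5.7751 / 2.3889 = 2.417472… → 2.42

2.42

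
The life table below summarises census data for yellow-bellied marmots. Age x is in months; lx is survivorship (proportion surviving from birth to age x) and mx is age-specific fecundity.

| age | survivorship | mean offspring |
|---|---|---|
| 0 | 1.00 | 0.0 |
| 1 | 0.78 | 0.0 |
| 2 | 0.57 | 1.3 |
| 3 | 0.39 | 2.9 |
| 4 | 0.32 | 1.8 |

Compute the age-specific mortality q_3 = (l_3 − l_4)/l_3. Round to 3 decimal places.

0.179

q_3 = (l_3 − l_4) / l_3 = (0.39 − 0.32) / 0.39
     = 0.07 / 0.39 = 0.179487… → 0.179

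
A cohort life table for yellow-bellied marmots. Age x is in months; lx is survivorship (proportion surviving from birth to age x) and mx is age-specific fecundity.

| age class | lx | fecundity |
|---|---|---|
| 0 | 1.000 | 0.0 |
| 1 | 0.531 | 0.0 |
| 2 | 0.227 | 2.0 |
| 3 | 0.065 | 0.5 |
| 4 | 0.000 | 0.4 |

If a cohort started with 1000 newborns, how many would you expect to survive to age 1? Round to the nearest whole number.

Expected survivors = N0 · l_1 = 1000 × 0.531 = 531 → 531

531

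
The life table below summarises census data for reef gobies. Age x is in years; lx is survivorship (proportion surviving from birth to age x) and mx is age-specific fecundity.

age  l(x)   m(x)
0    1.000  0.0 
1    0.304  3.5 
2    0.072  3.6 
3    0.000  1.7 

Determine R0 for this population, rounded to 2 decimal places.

lx·mx by age: 0, 1.064, 0.2592, 0
R0 = Σ lx·mx = 1.3232 → 1.32

1.32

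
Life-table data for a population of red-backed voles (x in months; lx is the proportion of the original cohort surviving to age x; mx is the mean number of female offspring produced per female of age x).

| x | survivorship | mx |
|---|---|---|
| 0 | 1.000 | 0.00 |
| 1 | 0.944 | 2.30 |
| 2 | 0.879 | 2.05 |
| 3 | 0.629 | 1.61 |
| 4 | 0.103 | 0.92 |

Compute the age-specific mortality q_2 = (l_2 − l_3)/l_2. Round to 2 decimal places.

0.28

q_2 = (l_2 − l_3) / l_2 = (0.879 − 0.629) / 0.879
     = 0.25 / 0.879 = 0.284414… → 0.28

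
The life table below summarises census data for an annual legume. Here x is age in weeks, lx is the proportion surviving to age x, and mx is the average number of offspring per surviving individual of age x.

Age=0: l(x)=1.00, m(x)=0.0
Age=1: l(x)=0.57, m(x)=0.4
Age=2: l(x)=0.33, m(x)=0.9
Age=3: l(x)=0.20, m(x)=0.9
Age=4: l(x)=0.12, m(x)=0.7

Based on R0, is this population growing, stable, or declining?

R0 = Σ lx·mx = 0 + 0.228 + 0.297 + 0.18 + 0.084 = 0.789
R0 < 1, so the population is declining.

declining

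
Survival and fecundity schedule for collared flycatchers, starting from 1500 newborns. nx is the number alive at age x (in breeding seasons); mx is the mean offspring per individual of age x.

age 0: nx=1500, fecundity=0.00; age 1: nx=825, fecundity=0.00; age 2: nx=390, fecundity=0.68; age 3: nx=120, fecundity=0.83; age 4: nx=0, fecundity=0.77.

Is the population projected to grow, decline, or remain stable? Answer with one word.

lx = nx/n0 = nx/1500: 1, 0.55, 0.26, 0.08, 0
R0 = Σ lx·mx = 0 + 0 + 0.1768 + 0.0664 + 0 = 0.2432
R0 < 1, so the population is declining.

declining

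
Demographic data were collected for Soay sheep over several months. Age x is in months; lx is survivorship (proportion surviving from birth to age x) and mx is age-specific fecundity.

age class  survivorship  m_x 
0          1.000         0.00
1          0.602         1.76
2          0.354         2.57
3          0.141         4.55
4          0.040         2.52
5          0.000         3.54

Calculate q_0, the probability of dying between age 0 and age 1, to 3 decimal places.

0.398

q_0 = (l_0 − l_1) / l_0 = (1 − 0.602) / 1
     = 0.398 / 1 = 0.398 → 0.398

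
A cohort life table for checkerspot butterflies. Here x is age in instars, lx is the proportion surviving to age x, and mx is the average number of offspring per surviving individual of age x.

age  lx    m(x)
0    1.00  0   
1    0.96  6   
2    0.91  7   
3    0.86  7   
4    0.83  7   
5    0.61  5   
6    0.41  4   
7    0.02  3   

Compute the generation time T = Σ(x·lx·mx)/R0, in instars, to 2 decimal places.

2.97

lx·mx: 0, 5.76, 6.37, 6.02, 5.81, 3.05, 1.64, 0.06 → R0 = 28.71
x·lx·mx: 0, 5.76, 12.74, 18.06, 23.24, 15.25, 9.84, 0.42 → Σ = 85.31
T = 85.31 / 28.71 = 2.971439… → 2.97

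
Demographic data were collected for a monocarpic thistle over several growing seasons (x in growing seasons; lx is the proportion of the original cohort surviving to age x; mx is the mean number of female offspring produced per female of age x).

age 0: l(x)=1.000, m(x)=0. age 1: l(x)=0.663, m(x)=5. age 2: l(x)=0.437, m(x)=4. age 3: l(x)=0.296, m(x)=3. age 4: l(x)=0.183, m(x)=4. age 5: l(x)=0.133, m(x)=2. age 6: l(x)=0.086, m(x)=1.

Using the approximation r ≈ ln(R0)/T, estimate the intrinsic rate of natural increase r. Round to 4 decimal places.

0.9632

R0 = Σ lx·mx = 0 + 3.315 + 1.748 + 0.888 + 0.732 + 0.266 + 0.086 = 7.035
Σ x·lx·mx = 14.249; T = 14.249/7.035 = 2.02544…
r ≈ ln(R0)/T = ln(7.035)/2.02544… = 0.963195… → 0.9632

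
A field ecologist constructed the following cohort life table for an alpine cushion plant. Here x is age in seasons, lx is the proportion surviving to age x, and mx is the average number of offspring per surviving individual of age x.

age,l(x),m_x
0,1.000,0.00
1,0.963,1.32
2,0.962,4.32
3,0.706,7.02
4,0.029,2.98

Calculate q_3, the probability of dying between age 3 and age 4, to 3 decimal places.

0.959

q_3 = (l_3 − l_4) / l_3 = (0.706 − 0.029) / 0.706
     = 0.677 / 0.706 = 0.958924… → 0.959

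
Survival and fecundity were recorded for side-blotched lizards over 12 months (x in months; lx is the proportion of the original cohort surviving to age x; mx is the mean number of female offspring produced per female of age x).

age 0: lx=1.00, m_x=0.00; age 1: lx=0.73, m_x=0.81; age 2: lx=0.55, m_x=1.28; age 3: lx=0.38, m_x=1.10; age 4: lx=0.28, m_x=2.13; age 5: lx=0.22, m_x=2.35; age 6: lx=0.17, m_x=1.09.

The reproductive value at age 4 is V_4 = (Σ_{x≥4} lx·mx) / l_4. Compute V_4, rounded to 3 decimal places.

4.638

lx·mx for x ≥ 4: 0.5964, 0.517, 0.1853 → sum = 1.2987
V_4 = 1.2987 / l_4 = 1.2987 / 0.28 = 4.638214… → 4.638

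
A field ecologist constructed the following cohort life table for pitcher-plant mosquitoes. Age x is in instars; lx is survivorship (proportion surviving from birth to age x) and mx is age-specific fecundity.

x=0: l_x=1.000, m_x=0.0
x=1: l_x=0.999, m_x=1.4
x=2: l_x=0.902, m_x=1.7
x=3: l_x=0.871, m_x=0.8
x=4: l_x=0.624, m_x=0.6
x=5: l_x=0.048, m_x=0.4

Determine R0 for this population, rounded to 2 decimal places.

4.02

lx·mx by age: 0, 1.3986, 1.5334, 0.6968, 0.3744, 0.0192
R0 = Σ lx·mx = 4.0224 → 4.02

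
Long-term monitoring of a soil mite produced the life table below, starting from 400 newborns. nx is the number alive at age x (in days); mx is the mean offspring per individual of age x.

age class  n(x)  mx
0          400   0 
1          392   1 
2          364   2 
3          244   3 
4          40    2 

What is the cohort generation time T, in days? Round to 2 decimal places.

lx = nx/n0 = nx/400: 1, 0.98, 0.91, 0.61, 0.1
lx·mx: 0, 0.98, 1.82, 1.83, 0.2 → R0 = 4.83
x·lx·mx: 0, 0.98, 3.64, 5.49, 0.8 → Σ = 10.91
T = 10.91 / 4.83 = 2.258799… → 2.26

2.26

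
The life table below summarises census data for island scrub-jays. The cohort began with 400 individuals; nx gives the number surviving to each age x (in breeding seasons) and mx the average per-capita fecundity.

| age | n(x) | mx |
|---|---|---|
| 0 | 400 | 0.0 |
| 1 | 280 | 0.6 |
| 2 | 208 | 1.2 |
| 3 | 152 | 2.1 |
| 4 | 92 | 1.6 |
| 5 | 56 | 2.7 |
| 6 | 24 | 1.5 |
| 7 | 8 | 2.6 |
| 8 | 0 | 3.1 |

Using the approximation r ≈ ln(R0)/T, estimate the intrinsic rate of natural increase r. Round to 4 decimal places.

0.3292

lx = nx/n0 = nx/400: 1, 0.7, 0.52, 0.38, 0.23, 0.14, 0.06, 0.02, 0
R0 = Σ lx·mx = 0 + 0.42 + 0.624 + 0.798 + 0.368 + 0.378 + 0.09 + 0.052 + 0 = 2.73
Σ x·lx·mx = 8.328; T = 8.328/2.73 = 3.05055…
r ≈ ln(R0)/T = ln(2.73)/3.05055… = 0.32922… → 0.3292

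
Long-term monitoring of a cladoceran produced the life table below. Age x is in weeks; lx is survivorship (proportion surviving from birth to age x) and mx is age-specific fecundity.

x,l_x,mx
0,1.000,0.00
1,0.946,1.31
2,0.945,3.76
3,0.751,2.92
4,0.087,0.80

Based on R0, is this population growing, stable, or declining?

growing

R0 = Σ lx·mx = 0 + 1.23926 + 3.5532 + 2.19292 + 0.0696 = 7.05498
R0 > 1, so the population is growing.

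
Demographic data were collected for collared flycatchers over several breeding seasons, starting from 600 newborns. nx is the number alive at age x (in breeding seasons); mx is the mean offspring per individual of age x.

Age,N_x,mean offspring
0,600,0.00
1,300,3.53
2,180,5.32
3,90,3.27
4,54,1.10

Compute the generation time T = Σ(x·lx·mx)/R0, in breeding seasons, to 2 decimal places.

lx = nx/n0 = nx/600: 1, 0.5, 0.3, 0.15, 0.09
lx·mx: 0, 1.765, 1.596, 0.4905, 0.099 → R0 = 3.9505
x·lx·mx: 0, 1.765, 3.192, 1.4715, 0.396 → Σ = 6.8245
T = 6.8245 / 3.9505 = 1.727503… → 1.73

1.73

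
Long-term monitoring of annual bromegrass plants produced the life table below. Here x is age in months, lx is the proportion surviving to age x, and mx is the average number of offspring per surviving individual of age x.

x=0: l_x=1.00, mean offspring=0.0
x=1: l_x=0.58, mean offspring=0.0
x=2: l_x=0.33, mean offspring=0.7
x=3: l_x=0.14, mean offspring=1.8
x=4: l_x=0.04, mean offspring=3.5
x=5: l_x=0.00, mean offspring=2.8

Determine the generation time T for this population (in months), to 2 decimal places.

lx·mx: 0, 0, 0.231, 0.252, 0.14, 0 → R0 = 0.623
x·lx·mx: 0, 0, 0.462, 0.756, 0.56, 0 → Σ = 1.778
T = 1.778 / 0.623 = 2.853933… → 2.85

2.85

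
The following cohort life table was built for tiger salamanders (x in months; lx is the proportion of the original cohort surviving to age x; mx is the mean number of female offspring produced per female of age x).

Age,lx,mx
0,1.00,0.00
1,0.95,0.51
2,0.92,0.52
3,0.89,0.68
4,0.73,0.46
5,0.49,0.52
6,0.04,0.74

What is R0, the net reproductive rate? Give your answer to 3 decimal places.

lx·mx by age: 0, 0.4845, 0.4784, 0.6052, 0.3358, 0.2548, 0.0296
R0 = Σ lx·mx = 2.1883 → 2.188

2.188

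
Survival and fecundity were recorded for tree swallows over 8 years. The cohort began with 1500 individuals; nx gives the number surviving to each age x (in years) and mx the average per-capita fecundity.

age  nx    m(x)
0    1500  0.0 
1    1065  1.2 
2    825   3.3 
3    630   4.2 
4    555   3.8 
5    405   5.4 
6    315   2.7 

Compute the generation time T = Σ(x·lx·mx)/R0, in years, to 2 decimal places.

3.32

lx = nx/n0 = nx/1500: 1, 0.71, 0.55, 0.42, 0.37, 0.27, 0.21
lx·mx: 0, 0.852, 1.815, 1.764, 1.406, 1.458, 0.567 → R0 = 7.862
x·lx·mx: 0, 0.852, 3.63, 5.292, 5.624, 7.29, 3.402 → Σ = 26.09
T = 26.09 / 7.862 = 3.318494… → 3.32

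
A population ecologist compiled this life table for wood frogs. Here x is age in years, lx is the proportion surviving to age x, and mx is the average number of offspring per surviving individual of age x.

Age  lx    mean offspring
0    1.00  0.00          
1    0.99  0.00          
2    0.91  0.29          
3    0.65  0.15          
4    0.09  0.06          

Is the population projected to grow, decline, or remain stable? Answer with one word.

R0 = Σ lx·mx = 0 + 0 + 0.2639 + 0.0975 + 0.0054 = 0.3668
R0 < 1, so the population is declining.

declining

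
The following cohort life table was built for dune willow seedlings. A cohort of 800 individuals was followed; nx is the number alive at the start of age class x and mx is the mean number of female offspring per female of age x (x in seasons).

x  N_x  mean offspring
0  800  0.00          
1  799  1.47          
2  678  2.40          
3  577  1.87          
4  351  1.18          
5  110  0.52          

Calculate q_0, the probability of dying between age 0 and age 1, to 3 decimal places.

lx = nx/n0 = nx/800: 1, 0.99875, 0.8475, 0.72125, 0.43875, 0.1375
q_0 = (l_0 − l_1) / l_0 = (1 − 0.99875) / 1
     = 0.00125 / 1 = 0.00125 → 0.001

0.001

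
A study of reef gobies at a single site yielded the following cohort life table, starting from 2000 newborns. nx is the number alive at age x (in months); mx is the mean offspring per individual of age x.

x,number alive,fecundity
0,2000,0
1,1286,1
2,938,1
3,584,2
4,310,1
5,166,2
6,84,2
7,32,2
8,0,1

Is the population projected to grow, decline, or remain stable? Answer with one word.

growing

lx = nx/n0 = nx/2000: 1, 0.643, 0.469, 0.292, 0.155, 0.083, 0.042, 0.016, 0
R0 = Σ lx·mx = 0 + 0.643 + 0.469 + 0.584 + 0.155 + 0.166 + 0.084 + 0.032 + 0 = 2.133
R0 > 1, so the population is growing.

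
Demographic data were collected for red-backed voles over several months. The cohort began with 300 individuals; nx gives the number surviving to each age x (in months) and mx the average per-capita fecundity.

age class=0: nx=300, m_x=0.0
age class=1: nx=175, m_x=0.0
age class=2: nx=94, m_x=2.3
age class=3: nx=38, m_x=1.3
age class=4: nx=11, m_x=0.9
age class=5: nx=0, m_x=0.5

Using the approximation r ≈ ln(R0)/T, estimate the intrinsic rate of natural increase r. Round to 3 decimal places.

lx = nx/n0 = nx/300: 1, 0.58333…, 0.31333…, 0.12667…, 0.03667…, 0
R0 = Σ lx·mx = 0 + 0 + 0.72067… + 0.16467… + 0.033… + 0 = 0.918333…
Σ x·lx·mx = 2.067333…; T = 2.067333…/0.918333… = 2.25118…
r ≈ ln(R0)/T = ln(0.918333…)/2.25118… = -0.03784… → -0.038

-0.038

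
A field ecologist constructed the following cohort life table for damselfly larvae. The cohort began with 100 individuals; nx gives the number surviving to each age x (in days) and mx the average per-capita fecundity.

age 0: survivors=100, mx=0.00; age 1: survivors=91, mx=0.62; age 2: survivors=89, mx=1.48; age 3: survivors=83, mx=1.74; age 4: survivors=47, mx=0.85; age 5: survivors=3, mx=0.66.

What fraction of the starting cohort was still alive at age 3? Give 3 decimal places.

0.830

l_3 = n_3/n_0 = 83/100 = 0.83 → 0.830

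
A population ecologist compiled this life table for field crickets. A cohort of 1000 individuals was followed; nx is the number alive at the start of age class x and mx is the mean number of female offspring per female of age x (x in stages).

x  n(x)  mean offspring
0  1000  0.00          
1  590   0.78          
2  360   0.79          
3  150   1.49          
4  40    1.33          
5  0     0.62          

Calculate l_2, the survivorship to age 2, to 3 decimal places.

0.360

l_2 = n_2/n_0 = 360/1000 = 0.36 → 0.360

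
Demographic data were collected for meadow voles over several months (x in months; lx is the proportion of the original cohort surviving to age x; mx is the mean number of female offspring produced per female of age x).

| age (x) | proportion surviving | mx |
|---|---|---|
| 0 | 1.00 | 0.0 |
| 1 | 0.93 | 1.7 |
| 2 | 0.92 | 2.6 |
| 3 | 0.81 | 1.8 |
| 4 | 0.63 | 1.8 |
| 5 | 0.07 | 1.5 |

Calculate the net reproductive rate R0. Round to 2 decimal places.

6.67

lx·mx by age: 0, 1.581, 2.392, 1.458, 1.134, 0.105
R0 = Σ lx·mx = 6.67 → 6.67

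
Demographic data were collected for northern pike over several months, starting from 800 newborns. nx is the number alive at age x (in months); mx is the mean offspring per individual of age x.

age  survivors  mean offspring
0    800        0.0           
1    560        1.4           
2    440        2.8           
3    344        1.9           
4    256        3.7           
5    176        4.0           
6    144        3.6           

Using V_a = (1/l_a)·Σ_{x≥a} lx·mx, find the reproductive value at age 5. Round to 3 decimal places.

lx = nx/n0 = nx/800: 1, 0.7, 0.55, 0.43, 0.32, 0.22, 0.18
lx·mx for x ≥ 5: 0.88, 0.648 → sum = 1.528
V_5 = 1.528 / l_5 = 1.528 / 0.22 = 6.945455… → 6.945

6.945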